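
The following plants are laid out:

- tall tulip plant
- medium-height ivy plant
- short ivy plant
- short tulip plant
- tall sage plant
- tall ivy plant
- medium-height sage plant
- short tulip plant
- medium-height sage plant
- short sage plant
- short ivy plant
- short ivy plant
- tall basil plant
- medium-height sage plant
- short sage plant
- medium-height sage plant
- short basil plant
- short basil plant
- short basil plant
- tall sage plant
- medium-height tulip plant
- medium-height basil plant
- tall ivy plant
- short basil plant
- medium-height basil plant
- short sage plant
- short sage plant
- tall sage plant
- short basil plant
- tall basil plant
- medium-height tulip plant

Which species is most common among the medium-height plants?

Counts by species (restricted to medium-height plants): sage 4, basil 2, tulip 2, ivy 1.
The maximum is 4, held uniquely by sage.

sage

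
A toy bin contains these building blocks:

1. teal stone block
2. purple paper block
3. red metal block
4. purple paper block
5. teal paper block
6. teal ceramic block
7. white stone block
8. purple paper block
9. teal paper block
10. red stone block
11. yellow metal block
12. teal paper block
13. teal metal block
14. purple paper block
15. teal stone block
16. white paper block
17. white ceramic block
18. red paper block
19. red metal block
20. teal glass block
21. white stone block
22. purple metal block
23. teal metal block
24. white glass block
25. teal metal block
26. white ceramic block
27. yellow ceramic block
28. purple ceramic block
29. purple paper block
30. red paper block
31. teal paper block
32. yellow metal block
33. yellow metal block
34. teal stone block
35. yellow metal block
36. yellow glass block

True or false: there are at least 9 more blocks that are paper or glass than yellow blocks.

True

blocks that are paper or glass: 15.
yellow blocks: 6.
The claim requires 15 − 6 = 9 ≥ 9, which holds.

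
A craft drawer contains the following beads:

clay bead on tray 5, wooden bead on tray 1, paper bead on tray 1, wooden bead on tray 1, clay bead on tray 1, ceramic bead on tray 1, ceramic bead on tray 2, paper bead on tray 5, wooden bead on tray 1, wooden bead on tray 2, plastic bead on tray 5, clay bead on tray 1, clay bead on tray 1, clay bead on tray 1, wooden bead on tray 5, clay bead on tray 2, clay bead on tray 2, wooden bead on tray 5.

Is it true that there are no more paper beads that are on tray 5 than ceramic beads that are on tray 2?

True

|paper beads on tray 5| = 1.
|ceramic beads on tray 2| = 1.
The claim requires 1 ≤ 1, which holds.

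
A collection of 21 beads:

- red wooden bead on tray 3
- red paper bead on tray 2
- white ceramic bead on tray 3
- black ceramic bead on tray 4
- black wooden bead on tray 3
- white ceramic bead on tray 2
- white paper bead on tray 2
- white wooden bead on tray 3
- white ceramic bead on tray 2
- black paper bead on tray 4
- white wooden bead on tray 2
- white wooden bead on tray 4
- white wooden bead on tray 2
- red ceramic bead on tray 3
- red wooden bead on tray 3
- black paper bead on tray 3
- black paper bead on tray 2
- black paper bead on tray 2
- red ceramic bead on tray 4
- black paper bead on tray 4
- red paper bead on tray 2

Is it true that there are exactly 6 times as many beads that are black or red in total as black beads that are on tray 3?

False

beads that are black or red: 13.
black beads on tray 3: 2.
The claim requires 13 = 6 × 2 = 12, which does not hold.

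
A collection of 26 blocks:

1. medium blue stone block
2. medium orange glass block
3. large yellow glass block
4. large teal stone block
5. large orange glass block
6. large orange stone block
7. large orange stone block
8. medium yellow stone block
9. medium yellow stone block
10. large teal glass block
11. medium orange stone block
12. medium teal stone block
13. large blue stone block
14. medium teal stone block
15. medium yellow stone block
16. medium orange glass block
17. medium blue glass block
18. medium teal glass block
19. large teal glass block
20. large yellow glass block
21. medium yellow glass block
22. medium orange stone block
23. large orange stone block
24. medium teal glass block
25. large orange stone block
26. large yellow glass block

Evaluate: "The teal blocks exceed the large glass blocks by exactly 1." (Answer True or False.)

|teal blocks| = 7.
|large glass blocks| = 6.
The claim requires 7 − 6 (= 1) to equal 1, which holds.

True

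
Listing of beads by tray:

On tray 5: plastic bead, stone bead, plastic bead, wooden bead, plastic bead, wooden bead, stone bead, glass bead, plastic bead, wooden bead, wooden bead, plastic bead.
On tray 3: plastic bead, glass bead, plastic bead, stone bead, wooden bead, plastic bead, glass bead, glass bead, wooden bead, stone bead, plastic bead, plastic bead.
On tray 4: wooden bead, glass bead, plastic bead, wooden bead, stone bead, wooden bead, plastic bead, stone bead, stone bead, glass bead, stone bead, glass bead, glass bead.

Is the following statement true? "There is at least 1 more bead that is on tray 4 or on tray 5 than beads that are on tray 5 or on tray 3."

There are 25 beads on tray 4 or on tray 5.
There are 24 beads on tray 5 or on tray 3.
The claim requires 25 − 24 = 1 ≥ 1, which holds.

True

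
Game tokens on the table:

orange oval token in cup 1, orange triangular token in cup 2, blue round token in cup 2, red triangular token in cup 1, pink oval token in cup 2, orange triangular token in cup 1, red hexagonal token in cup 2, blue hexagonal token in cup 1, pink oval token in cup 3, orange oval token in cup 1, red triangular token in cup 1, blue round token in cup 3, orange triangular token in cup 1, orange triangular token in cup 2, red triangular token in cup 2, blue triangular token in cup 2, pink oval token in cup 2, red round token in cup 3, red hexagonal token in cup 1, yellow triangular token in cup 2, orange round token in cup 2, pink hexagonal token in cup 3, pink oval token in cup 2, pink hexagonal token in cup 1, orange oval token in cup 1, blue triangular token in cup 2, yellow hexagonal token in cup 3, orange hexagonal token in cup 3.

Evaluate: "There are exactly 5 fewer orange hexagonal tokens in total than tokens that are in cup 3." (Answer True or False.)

True

There is 1 orange hexagonal token.
There are 6 tokens in cup 3.
The claim requires 6 − 1 (= 5) to equal 5, which holds.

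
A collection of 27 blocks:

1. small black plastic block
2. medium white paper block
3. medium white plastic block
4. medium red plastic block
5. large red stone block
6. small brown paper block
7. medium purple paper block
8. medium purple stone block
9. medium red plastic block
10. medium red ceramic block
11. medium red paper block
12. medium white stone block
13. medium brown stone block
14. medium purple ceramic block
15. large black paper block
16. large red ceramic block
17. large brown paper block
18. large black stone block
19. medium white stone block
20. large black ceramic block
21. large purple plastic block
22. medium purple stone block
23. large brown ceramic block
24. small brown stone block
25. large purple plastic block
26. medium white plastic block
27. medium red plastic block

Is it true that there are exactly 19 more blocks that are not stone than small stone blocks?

There are 19 blocks that are not stone.
There is 1 small stone block.
The claim requires 19 − 1 (= 18) to equal 19, which does not hold.

False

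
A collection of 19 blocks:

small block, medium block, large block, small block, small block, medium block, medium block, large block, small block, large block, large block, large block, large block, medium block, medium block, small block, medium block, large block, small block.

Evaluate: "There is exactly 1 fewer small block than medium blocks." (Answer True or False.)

False

small blocks: 6.
medium blocks: 6.
The claim requires 6 − 6 (= 0) to equal 1, which does not hold.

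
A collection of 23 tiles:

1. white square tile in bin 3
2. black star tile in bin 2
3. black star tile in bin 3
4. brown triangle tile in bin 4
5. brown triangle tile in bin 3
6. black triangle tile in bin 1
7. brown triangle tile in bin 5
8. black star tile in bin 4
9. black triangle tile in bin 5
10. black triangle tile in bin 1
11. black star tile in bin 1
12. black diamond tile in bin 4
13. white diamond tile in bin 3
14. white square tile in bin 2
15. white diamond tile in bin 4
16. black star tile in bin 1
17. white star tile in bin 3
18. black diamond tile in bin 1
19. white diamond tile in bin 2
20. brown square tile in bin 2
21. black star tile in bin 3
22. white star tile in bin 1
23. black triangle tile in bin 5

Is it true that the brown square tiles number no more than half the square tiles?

|brown square tiles| = 1.
|square tiles| = 3.
The claim requires 2 × 1 = 2 ≤ 3, which holds.

True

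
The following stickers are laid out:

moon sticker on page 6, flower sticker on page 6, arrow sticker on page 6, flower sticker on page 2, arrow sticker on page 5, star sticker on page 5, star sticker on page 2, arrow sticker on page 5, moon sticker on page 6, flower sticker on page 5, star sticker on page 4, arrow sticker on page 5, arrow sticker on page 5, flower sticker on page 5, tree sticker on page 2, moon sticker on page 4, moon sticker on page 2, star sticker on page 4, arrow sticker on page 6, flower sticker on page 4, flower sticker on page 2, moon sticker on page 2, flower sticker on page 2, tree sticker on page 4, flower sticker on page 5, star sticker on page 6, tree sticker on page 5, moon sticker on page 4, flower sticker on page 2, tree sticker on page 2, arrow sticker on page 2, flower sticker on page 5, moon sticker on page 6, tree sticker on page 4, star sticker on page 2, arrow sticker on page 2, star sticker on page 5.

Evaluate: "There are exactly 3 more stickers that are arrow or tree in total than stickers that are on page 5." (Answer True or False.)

False

|stickers that are arrow or tree| = 13.
|stickers on page 5| = 11.
The claim requires 13 − 11 (= 2) to equal 3, which does not hold.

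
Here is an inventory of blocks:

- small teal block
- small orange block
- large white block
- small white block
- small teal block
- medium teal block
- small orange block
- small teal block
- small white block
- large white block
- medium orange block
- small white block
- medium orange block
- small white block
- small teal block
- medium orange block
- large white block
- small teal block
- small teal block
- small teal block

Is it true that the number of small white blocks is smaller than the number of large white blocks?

False

There are 4 small white blocks.
There are 3 large white blocks.
The claim requires 4 < 3, which does not hold.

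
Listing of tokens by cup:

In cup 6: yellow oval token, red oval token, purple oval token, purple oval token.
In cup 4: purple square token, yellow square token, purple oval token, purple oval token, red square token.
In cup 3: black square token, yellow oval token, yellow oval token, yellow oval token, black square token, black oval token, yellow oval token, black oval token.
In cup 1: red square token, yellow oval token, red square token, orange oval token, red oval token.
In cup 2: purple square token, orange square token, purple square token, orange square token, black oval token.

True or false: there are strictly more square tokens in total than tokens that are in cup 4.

True

square tokens: 11.
tokens in cup 4: 5.
The claim requires 11 > 5, which holds.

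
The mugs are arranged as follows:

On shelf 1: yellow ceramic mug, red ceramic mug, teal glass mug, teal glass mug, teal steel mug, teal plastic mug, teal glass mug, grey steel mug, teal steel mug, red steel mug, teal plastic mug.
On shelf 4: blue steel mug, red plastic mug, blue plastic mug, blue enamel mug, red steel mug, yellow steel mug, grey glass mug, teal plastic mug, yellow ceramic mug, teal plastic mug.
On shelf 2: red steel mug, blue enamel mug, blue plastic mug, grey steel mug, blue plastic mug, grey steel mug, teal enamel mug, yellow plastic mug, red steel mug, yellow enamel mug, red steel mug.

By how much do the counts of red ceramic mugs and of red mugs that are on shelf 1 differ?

red ceramic mugs: 1. red mugs on shelf 1: 2.
|1 − 2| = 2 − 1 = 1.

1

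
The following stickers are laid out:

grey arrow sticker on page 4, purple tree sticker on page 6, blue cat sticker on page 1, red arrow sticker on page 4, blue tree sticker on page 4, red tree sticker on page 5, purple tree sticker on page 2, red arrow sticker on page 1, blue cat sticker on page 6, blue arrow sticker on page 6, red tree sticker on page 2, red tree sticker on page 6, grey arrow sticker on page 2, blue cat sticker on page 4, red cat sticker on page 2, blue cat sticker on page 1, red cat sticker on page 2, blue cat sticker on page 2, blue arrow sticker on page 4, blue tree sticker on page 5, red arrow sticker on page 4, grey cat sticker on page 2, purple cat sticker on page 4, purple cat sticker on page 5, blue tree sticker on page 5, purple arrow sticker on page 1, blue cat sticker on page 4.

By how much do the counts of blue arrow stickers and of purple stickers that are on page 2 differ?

1

blue arrow stickers: 2. purple stickers on page 2: 1.
|2 − 1| = 2 − 1 = 1.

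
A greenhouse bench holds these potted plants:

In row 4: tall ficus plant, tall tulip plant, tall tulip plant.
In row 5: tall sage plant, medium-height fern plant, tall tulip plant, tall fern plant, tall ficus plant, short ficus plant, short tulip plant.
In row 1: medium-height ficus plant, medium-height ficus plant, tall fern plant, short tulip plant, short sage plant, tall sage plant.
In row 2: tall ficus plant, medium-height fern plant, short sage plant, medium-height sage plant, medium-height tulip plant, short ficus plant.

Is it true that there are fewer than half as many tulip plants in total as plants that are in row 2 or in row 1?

False

There are 6 tulip plants.
There are 12 plants in row 2 or in row 1.
The claim requires 2 × 6 = 12 < 12, which does not hold.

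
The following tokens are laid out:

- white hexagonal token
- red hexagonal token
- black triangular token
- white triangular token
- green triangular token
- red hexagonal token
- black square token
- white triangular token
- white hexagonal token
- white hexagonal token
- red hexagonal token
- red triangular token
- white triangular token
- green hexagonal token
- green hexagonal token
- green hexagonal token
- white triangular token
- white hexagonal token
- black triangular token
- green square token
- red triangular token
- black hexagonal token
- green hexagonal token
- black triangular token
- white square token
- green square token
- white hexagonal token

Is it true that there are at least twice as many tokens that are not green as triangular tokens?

True

tokens that are not green: 20.
triangular tokens: 10.
The claim requires 20 ≥ 2 × 10 = 20, which holds.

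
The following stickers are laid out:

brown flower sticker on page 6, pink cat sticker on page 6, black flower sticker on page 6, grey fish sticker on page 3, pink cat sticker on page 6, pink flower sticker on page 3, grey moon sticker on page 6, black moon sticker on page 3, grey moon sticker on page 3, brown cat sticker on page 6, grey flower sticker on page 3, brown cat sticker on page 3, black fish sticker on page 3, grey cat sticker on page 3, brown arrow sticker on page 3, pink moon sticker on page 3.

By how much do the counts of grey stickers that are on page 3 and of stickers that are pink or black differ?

3

grey stickers on page 3: 4. stickers that are pink or black: 7.
|4 − 7| = 7 − 4 = 3.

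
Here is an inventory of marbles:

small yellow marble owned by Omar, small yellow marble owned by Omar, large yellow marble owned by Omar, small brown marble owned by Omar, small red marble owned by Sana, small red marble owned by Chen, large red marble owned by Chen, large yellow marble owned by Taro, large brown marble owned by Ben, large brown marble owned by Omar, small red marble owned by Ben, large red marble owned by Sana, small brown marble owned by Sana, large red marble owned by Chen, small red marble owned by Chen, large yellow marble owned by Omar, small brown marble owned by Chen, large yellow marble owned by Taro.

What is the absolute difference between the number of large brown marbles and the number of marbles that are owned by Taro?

0

large brown marbles: 2. marbles owned by Taro: 2.
|2 − 2| = 2 − 2 = 0.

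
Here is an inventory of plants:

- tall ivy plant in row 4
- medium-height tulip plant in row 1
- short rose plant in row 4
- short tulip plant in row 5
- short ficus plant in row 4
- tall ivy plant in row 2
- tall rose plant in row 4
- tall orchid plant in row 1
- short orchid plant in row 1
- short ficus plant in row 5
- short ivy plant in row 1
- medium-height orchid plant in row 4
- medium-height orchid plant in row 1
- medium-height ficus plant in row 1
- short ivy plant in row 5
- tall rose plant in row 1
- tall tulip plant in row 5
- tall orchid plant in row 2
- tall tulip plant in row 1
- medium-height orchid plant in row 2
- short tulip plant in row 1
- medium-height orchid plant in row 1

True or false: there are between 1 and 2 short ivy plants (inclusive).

True

|short ivy plants| = 2.
The claim requires 1 ≤ 2 ≤ 2, which holds.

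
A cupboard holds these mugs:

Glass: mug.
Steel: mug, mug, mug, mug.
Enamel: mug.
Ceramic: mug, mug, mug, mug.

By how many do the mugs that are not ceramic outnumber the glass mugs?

5

mugs that are not ceramic: 6.
glass mugs: 1.
6 − 1 = 5.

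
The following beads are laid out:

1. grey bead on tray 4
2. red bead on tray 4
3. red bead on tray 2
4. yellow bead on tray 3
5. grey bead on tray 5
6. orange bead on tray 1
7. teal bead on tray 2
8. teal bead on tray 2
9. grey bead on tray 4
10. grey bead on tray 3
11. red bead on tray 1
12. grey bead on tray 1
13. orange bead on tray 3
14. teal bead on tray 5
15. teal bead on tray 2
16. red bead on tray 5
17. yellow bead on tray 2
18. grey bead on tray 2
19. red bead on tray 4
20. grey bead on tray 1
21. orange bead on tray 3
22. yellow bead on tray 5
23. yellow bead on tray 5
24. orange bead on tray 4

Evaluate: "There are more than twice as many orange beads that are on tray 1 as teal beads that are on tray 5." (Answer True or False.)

False

There is 1 orange bead on tray 1.
There is 1 teal bead on tray 5.
The claim requires 1 > 2 × 1 = 2, which does not hold.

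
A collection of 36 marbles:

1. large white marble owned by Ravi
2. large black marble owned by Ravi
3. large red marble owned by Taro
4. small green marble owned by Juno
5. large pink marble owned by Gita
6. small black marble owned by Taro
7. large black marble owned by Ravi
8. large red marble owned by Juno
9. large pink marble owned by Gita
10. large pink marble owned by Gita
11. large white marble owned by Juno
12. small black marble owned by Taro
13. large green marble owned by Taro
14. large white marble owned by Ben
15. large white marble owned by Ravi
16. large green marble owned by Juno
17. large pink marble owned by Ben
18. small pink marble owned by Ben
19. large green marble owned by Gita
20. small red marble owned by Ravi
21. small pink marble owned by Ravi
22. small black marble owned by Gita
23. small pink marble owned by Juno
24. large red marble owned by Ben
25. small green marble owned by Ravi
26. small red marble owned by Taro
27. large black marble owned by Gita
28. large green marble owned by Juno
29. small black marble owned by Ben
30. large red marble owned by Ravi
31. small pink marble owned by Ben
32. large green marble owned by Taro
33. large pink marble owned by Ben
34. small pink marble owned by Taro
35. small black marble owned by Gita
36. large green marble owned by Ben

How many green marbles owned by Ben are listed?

1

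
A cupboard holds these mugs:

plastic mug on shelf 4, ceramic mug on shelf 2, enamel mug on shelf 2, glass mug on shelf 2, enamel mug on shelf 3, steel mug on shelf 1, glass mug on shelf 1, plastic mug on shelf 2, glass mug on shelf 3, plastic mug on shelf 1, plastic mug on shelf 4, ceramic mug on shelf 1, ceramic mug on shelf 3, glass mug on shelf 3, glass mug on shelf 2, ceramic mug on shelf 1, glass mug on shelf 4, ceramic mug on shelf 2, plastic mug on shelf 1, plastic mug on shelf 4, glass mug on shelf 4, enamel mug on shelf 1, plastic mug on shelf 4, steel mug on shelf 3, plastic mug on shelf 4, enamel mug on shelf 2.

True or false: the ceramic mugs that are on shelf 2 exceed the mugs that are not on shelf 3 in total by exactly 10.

False

|ceramic mugs on shelf 2| = 2.
|mugs that are not on shelf 3| = 21.
The claim requires 2 − 21 (= -19) to equal 10, which does not hold.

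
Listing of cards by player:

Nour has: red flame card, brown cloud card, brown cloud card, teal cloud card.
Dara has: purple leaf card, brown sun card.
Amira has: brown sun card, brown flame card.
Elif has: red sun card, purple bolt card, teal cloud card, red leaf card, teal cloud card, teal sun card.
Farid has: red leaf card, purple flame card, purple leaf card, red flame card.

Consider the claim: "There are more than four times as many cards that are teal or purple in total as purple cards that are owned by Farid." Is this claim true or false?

False

|cards that are teal or purple| = 8.
|purple cards owned by Farid| = 2.
The claim requires 8 > 4 × 2 = 8, which does not hold.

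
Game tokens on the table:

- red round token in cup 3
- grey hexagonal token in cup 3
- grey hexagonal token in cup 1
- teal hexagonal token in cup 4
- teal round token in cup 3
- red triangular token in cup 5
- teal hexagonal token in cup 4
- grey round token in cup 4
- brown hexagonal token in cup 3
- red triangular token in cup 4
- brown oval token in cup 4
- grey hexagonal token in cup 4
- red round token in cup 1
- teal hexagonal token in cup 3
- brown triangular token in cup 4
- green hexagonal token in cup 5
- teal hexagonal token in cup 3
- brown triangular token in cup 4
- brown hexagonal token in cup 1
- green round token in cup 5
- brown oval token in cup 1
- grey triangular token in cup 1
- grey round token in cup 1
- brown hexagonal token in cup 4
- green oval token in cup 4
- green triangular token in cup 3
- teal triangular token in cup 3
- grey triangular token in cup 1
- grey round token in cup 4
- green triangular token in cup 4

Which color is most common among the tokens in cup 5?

green

Counts by color (restricted to tokens in cup 5): green 2, red 1.
The maximum is 2, held uniquely by green.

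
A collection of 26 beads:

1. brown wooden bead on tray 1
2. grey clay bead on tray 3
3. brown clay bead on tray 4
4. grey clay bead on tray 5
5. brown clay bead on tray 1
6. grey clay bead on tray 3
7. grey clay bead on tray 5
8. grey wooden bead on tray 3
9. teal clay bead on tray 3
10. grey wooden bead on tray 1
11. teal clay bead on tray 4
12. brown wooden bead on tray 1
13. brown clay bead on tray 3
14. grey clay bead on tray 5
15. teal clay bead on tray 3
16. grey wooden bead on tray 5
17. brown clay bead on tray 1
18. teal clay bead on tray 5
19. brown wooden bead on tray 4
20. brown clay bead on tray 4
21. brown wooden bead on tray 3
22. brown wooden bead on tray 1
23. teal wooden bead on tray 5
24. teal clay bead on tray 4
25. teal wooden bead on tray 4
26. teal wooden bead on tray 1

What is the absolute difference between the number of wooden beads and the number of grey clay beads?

6

wooden beads: 11. grey clay beads: 5.
|11 − 5| = 11 − 5 = 6.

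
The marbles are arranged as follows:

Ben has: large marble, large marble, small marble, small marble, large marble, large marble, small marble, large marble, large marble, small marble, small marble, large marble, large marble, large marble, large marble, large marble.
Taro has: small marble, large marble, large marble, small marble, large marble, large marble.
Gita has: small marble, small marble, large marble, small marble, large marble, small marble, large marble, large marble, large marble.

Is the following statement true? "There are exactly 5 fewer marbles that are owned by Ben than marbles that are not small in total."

False

marbles owned by Ben: 16.
marbles that are not small: 20.
The claim requires 20 − 16 (= 4) to equal 5, which does not hold.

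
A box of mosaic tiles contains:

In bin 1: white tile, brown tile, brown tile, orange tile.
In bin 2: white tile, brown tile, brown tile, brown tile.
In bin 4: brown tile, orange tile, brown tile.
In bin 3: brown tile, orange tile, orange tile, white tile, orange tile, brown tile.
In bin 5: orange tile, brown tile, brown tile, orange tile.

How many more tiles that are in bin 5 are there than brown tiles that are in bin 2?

tiles in bin 5: 4.
brown tiles in bin 2: 3.
4 − 3 = 1.

1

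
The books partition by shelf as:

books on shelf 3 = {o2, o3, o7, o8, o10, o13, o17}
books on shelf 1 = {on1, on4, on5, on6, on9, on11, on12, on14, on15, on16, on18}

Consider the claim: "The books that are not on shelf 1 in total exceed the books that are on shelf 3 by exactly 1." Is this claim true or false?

books that are not on shelf 1: 7.
books on shelf 3: 7.
The claim requires 7 − 7 (= 0) to equal 1, which does not hold.

False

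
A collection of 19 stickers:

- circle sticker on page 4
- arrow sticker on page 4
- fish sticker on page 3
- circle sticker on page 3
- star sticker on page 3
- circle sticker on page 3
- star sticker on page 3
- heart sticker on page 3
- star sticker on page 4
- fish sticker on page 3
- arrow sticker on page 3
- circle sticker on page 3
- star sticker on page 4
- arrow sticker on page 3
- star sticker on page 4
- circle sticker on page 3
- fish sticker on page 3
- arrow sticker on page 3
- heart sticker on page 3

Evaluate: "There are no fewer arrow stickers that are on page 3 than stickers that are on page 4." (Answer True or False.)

|arrow stickers on page 3| = 3.
|stickers on page 4| = 5.
The claim requires 3 ≥ 5, which does not hold.

False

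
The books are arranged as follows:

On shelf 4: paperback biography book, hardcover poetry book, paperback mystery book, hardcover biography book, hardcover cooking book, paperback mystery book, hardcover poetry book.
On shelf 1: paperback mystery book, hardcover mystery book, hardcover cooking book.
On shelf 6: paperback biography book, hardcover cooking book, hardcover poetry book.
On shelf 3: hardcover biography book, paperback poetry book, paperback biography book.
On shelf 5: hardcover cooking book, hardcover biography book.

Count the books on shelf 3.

3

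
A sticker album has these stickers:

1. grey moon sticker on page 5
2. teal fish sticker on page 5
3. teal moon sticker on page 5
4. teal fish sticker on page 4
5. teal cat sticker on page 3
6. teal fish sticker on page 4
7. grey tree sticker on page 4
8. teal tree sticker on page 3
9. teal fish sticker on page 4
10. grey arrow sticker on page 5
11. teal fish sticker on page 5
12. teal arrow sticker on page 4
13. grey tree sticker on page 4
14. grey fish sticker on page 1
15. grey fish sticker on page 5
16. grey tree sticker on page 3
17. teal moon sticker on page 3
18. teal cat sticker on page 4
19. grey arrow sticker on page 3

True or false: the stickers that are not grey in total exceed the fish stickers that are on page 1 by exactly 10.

True

There are 11 stickers that are not grey.
There is 1 fish sticker on page 1.
The claim requires 11 − 1 (= 10) to equal 10, which holds.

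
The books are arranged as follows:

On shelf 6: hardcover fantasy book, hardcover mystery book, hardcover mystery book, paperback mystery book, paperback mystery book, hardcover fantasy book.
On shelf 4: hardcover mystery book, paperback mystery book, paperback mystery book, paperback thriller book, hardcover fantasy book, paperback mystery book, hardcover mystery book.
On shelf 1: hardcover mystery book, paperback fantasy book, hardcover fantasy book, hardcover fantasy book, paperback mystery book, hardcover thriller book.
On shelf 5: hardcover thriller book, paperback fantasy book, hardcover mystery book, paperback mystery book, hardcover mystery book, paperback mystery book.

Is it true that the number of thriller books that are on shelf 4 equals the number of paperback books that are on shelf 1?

|thriller books on shelf 4| = 1.
|paperback books on shelf 1| = 2.
The claim requires 1 = 2, which does not hold.

False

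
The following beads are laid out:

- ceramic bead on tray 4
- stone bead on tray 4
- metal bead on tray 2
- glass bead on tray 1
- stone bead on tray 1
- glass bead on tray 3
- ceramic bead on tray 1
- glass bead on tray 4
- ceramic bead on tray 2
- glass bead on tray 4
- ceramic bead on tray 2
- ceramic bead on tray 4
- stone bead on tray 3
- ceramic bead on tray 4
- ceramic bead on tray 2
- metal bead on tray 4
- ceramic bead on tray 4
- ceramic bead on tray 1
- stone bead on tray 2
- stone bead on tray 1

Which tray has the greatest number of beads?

Counts by tray: tray 4→8, tray 2→5, tray 1→5, tray 3→2.
The maximum is 8, held uniquely by tray 4.

tray 4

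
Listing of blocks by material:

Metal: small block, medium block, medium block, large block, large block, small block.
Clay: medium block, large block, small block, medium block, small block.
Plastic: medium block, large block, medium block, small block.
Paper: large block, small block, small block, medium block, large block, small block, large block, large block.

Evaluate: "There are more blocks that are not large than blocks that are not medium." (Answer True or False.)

False

blocks that are not large: 15.
blocks that are not medium: 16.
The claim requires 15 > 16, which does not hold.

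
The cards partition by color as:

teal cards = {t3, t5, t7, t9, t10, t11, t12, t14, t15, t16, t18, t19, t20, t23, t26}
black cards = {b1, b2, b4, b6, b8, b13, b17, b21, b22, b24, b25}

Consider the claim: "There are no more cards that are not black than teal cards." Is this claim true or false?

True

There are 15 cards that are not black.
There are 15 teal cards.
The claim requires 15 ≤ 15, which holds.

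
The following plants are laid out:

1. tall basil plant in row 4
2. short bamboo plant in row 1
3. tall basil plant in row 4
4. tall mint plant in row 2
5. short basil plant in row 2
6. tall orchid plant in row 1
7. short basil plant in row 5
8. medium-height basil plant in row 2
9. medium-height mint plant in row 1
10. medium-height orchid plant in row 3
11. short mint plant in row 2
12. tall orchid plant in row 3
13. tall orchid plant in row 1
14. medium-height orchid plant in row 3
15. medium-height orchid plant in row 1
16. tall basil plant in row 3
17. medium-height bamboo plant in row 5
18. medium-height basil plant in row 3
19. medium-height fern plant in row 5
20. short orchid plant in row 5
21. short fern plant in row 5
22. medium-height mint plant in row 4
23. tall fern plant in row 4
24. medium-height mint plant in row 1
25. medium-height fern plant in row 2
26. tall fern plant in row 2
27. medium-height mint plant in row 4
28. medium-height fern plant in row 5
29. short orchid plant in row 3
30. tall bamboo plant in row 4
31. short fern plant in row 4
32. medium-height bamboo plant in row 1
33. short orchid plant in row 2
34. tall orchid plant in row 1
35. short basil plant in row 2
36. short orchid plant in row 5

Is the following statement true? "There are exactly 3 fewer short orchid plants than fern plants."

There are 4 short orchid plants.
There are 7 fern plants.
The claim requires 7 − 4 (= 3) to equal 3, which holds.

True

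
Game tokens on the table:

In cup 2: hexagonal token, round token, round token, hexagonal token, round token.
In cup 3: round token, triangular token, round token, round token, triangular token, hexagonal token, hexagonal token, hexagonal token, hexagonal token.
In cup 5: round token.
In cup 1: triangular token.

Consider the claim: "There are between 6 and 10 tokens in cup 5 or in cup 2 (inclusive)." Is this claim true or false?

True

|tokens in cup 5 or in cup 2| = 6.
The claim requires 6 ≤ 6 ≤ 10, which holds.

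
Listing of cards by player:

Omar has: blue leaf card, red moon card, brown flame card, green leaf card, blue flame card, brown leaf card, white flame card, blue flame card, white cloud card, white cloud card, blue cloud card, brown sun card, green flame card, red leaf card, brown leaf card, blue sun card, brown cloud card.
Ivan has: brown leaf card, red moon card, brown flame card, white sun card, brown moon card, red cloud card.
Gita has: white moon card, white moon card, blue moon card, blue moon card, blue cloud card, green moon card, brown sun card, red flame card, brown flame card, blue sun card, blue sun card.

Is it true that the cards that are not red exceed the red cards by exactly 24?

True

There are 29 cards that are not red.
There are 5 red cards.
The claim requires 29 − 5 (= 24) to equal 24, which holds.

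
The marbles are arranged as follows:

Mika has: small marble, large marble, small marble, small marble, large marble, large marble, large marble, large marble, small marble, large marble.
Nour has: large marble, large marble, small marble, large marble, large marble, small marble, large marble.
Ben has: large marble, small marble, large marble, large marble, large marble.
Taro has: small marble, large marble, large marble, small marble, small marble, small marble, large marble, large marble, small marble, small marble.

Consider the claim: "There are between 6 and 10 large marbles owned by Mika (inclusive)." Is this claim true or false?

Count of large marbles owned by Mika: 6.
The claim requires 6 ≤ 6 ≤ 10, which holds.

True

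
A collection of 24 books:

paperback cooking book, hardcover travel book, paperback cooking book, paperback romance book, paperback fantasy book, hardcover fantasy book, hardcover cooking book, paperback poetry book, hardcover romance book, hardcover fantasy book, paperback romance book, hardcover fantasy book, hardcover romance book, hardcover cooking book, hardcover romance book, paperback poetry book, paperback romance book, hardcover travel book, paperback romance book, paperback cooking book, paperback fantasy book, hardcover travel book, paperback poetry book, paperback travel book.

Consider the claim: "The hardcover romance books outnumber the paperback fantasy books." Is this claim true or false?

hardcover romance books: 3.
paperback fantasy books: 2.
The claim requires 3 > 2, which holds.

True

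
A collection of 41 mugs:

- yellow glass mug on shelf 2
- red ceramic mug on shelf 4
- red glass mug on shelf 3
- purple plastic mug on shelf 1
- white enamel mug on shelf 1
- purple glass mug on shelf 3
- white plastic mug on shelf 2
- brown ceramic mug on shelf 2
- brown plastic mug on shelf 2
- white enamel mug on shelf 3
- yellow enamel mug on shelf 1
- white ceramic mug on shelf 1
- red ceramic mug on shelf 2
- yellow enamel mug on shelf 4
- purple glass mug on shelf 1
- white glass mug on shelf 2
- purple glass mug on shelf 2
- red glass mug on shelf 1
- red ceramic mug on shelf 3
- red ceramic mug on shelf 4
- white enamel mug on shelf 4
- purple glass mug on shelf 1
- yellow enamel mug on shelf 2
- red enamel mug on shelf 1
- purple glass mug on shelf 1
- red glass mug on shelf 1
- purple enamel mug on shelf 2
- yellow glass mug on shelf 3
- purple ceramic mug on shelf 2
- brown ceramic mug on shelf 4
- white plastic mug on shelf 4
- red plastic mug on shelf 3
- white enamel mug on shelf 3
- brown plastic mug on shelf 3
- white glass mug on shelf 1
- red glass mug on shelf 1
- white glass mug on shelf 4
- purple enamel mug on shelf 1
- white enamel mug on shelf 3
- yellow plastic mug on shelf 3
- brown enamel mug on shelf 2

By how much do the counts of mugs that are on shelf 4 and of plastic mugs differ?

mugs on shelf 4: 7. plastic mugs: 7.
|7 − 7| = 7 − 7 = 0.

0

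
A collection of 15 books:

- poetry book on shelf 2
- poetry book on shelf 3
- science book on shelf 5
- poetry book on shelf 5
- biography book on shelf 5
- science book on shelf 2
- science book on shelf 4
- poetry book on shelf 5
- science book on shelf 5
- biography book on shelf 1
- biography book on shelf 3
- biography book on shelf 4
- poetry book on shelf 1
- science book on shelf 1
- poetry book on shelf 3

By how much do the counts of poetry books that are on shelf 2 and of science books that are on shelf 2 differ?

poetry books on shelf 2: 1. science books on shelf 2: 1.
|1 − 1| = 1 − 1 = 0.

0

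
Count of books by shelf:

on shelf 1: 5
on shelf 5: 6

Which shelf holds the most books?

shelf 5

Counts by shelf: shelf 5→6, shelf 1→5.
The maximum is 6, held uniquely by shelf 5.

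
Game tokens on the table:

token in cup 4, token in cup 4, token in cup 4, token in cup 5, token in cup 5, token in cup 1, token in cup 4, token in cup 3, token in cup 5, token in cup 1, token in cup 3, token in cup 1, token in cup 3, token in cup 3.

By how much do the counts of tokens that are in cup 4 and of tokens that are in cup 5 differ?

tokens in cup 4: 4. tokens in cup 5: 3.
|4 − 3| = 4 − 3 = 1.

1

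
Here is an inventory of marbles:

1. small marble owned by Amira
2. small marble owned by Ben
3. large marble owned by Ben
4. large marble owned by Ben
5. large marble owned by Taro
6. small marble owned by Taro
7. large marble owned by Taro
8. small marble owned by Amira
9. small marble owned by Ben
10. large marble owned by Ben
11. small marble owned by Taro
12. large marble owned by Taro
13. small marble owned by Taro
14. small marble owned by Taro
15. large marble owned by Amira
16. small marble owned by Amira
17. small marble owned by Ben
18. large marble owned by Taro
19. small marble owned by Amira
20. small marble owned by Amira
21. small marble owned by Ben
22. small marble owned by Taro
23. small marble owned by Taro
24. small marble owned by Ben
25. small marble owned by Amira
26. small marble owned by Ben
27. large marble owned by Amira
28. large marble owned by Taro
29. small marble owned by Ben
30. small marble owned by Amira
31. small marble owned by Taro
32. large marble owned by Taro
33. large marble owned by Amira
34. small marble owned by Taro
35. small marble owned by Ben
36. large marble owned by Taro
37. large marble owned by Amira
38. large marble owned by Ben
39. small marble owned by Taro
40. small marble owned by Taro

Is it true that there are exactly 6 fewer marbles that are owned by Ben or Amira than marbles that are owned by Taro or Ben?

True

Count of marbles owned by Ben or Amira: 23.
Count of marbles owned by Taro or Ben: 29.
The claim requires 29 − 23 (= 6) to equal 6, which holds.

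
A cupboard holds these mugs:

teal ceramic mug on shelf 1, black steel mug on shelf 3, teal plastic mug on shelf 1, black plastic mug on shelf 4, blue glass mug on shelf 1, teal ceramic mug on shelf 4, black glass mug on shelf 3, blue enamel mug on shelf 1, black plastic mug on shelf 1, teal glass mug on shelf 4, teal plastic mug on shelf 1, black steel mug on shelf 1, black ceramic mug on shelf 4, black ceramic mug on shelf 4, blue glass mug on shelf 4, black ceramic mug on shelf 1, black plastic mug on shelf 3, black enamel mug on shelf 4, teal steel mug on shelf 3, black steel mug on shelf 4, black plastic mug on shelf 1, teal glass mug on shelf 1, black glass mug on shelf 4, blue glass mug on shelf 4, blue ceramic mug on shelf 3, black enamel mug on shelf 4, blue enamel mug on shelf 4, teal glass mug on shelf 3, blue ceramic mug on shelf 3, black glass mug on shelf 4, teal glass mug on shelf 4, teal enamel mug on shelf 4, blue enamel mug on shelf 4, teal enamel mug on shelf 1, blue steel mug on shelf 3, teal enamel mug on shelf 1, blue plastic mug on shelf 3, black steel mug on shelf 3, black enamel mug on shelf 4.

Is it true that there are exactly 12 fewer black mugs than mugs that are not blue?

True

|black mugs| = 17.
|mugs that are not blue| = 29.
The claim requires 29 − 17 (= 12) to equal 12, which holds.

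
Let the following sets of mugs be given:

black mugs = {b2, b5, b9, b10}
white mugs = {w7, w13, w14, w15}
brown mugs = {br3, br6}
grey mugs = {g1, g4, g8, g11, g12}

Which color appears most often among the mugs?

grey

Counts by color: grey 5, white 4, black 4, brown 2.
The maximum is 5, held uniquely by grey.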